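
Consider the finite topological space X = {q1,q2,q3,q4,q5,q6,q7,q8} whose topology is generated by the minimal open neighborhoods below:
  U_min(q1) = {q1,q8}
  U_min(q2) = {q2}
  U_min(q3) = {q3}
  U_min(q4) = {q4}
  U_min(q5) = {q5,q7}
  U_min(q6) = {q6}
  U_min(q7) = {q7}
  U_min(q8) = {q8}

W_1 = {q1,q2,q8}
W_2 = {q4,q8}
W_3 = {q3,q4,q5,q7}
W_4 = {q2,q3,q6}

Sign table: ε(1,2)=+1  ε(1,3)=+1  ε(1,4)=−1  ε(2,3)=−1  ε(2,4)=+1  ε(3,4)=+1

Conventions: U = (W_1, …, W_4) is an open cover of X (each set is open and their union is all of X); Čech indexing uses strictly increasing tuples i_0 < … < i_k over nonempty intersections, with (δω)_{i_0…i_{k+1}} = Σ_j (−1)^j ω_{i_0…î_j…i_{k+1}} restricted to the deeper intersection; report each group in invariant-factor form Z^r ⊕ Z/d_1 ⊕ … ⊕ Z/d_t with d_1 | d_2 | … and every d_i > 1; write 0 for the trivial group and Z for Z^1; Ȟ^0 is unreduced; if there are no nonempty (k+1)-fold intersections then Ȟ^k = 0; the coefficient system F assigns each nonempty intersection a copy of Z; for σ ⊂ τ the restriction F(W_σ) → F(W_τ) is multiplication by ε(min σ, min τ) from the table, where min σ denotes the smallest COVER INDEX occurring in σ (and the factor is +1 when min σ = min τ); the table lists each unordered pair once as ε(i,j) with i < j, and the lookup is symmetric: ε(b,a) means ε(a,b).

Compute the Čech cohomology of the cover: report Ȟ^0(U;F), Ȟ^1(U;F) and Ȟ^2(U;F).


Ȟ^0(U;F) ≅ Z, Ȟ^1(U;F) ≅ Z, Ȟ^2(U;F) ≅ 0

nerve simplices:
  W12={q8} W14={q2} W23={q4} W34={q3}
C dims 4,4; δ0: rk 3, SNF 1^3
degree 0: 4−3−0 = 1 → Ȟ^0 ≅ Z
degree 1: 4−0−3 = 1 → Ȟ^1 ≅ Z
degree 2: 0−0−0 = 0 → Ȟ^2 ≅ 0


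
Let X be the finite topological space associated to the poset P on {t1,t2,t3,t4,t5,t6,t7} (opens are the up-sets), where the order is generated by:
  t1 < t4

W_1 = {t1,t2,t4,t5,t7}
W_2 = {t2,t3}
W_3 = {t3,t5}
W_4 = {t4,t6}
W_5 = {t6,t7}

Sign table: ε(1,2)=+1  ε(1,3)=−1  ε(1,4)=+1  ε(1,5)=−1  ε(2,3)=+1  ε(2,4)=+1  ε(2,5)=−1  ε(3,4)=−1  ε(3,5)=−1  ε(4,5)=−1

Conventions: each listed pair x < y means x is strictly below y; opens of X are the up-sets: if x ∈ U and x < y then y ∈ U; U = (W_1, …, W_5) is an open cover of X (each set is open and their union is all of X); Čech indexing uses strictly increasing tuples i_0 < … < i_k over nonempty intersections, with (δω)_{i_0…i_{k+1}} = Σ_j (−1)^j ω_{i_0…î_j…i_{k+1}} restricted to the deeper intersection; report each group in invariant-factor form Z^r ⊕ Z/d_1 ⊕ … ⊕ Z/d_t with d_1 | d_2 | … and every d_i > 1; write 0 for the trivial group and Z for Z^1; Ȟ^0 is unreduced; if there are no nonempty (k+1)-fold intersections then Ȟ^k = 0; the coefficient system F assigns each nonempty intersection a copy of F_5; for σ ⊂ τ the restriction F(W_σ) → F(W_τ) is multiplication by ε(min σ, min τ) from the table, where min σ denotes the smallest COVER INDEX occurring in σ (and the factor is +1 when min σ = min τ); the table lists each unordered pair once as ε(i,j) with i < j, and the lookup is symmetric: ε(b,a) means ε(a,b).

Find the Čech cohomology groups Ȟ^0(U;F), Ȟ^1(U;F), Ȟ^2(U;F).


intersection data:
  W12={t2} W13={t5} W14={t4} W15={t7} W23={t3} W45={t6}
C dims 5,6; δ0: rk_F5 5
Ȟ^0 = (5 − 5) − 0 = 0, so Ȟ^0 ≅ 0
Ȟ^1 = (6 − 0) − 5 = 1, so Ȟ^1 ≅ Z/5
Ȟ^2 = (0 − 0) − 0 = 0, so Ȟ^2 ≅ 0

Ȟ^0 = 0, Ȟ^1 = Z/5, Ȟ^2 = 0


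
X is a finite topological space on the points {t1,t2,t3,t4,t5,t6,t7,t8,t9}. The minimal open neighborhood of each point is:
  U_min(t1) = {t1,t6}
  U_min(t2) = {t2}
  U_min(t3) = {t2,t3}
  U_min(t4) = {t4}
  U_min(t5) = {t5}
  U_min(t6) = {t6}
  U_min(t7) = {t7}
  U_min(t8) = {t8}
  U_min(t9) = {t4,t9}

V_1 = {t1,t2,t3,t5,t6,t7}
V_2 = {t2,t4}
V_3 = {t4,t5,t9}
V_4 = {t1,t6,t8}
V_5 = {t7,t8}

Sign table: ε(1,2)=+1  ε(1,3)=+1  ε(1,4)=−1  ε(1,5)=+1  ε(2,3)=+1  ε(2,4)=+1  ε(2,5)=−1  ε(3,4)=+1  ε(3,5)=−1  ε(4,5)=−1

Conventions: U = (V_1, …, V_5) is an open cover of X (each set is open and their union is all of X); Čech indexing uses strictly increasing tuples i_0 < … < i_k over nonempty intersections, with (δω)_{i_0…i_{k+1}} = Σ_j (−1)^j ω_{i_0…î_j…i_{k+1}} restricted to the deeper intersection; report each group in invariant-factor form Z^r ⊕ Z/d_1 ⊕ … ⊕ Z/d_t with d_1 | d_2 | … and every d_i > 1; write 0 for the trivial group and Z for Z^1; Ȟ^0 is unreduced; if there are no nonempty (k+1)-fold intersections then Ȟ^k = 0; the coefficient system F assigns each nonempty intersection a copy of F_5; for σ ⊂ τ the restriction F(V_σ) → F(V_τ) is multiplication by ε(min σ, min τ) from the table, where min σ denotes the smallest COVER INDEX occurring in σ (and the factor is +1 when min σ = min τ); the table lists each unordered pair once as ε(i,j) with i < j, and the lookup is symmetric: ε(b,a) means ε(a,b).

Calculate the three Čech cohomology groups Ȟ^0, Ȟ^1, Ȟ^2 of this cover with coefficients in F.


Ȟ^0 = Z/5; Ȟ^1 = Z/5 ⊕ Z/5; Ȟ^2 = 0

nonempty intersections:
  V12={t2} V13={t5} V14={t1,t6} V15={t7} V23={t4} V45={t8}
C dims 5,6; δ0: rk_F5 4
Ȟ^0: (5−4)−0=1 ⇒ Z/5
Ȟ^1: (6−0)−4=2 ⇒ Z/5 ⊕ Z/5
Ȟ^2: (0−0)−0=0 ⇒ 0


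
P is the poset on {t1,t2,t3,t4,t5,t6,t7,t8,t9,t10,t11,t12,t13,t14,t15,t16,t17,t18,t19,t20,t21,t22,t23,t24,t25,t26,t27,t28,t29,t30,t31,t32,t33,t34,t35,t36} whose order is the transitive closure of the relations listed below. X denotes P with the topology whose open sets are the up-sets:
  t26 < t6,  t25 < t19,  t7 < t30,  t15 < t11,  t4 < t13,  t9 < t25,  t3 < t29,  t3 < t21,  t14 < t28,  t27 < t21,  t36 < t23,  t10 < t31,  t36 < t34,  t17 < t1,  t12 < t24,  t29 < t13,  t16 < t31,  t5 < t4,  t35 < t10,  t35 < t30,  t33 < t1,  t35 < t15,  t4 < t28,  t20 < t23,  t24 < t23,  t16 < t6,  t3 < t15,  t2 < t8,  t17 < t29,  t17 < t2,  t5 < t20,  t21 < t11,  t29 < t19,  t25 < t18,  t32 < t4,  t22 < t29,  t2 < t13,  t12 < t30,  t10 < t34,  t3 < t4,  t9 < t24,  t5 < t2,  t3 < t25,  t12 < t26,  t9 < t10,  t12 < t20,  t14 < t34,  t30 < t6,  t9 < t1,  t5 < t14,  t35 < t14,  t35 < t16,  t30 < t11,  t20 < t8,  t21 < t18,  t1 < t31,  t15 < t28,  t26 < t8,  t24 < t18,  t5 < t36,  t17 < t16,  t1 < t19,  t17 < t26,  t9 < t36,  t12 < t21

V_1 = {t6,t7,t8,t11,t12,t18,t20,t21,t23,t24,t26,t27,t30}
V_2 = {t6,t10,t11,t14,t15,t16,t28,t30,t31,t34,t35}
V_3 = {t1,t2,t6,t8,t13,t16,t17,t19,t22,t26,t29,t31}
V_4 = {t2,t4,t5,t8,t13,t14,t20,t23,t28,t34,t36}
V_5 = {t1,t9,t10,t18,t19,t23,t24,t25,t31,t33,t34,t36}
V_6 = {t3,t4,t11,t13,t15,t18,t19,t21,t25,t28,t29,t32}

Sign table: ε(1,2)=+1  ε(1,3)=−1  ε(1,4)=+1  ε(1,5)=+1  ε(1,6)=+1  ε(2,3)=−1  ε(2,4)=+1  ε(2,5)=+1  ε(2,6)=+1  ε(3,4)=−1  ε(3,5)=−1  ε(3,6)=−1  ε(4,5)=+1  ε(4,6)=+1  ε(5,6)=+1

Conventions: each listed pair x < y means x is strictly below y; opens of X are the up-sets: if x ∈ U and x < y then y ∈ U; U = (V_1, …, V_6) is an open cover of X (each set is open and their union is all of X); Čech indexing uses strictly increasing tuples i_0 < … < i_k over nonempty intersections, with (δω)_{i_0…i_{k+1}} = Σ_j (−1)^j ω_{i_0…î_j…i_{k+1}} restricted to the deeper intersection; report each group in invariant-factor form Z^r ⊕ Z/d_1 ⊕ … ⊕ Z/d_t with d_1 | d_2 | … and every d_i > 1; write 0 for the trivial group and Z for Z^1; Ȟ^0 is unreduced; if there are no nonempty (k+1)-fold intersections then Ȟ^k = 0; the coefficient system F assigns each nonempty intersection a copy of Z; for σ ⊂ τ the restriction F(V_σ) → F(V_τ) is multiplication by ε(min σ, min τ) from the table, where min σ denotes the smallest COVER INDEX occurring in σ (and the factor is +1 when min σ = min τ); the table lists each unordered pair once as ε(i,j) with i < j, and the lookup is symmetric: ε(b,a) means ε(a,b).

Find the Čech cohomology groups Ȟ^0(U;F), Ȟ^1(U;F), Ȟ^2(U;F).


nerve simplices:
  V12={t6,t11,t30} V13={t6,t8,t26} V14={t8,t20,t23} V15={t18,t23,t24} V16={t11,t18,t21} V23={t6,t16,t31} V24={t14,t28,t34} V25={t10,t31,t34} V26={t11,t15,t28} V34={t2,t8,t13} V35={t1,t19,t31} V36={t13,t19,t29} V45={t23,t34,t36} V46={t4,t13,t28} V56={t18,t19,t25}
  V123={t6} V126={t11} V134={t8} V145={t23} V156={t18} V235={t31} V245={t34} V246={t28} V346={t13} V356={t19}
C dims 6,15,10; δ0: rk 5, SNF 1^5; δ1: rk 10, SNF 1^9·2
degree 0: 6−5−0 = 1 → Ȟ^0 ≅ Z
degree 1: 15−10−5 = 0 → Ȟ^1 ≅ 0
degree 2: 10−0−10 = 0 plus torsion [2] → Ȟ^2 ≅ Z/2

Ȟ^0(U;F) ≅ Z, Ȟ^1(U;F) ≅ 0 and Ȟ^2(U;F) ≅ Z/2


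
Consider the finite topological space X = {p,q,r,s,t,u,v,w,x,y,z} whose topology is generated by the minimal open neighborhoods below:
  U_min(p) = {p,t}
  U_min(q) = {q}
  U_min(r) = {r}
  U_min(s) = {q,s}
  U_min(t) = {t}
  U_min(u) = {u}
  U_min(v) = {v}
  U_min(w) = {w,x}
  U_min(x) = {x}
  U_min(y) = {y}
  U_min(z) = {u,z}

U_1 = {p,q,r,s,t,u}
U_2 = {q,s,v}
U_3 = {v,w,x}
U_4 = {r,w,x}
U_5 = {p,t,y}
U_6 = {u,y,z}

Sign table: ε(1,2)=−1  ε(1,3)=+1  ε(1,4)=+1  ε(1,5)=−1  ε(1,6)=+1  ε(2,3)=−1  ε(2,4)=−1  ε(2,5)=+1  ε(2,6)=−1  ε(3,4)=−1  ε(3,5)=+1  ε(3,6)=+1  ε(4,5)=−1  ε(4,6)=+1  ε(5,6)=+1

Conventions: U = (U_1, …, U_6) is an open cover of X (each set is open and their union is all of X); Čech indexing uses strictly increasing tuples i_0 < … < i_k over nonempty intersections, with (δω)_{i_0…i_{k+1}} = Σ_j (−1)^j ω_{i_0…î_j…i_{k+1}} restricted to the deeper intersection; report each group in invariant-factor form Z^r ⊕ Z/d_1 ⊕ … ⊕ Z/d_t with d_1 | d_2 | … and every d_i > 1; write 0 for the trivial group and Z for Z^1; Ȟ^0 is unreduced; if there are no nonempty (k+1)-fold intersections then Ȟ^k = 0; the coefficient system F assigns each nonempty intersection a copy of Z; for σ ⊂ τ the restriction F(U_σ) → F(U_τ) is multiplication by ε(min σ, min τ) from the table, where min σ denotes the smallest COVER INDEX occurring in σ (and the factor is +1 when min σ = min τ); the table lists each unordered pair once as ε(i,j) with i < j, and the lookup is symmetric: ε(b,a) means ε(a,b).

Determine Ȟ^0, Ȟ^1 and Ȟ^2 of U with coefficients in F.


nerve of the cover:
  U12={q,s} U14={r} U15={p,t} U16={u} U23={v} U34={w,x} U56={y}
C dims 6,7; δ0: rk 6, SNF 1^5·2
Ȟ^0 = (6 − 6) − 0 = 0, so Ȟ^0 ≅ 0
Ȟ^1 = (7 − 0) − 6 = 1 plus torsion [2], so Ȟ^1 ≅ Z ⊕ Z/2
Ȟ^2 = (0 − 0) − 0 = 0, so Ȟ^2 ≅ 0

Ȟ^0 = 0, Ȟ^1 = Z ⊕ Z/2, Ȟ^2 = 0


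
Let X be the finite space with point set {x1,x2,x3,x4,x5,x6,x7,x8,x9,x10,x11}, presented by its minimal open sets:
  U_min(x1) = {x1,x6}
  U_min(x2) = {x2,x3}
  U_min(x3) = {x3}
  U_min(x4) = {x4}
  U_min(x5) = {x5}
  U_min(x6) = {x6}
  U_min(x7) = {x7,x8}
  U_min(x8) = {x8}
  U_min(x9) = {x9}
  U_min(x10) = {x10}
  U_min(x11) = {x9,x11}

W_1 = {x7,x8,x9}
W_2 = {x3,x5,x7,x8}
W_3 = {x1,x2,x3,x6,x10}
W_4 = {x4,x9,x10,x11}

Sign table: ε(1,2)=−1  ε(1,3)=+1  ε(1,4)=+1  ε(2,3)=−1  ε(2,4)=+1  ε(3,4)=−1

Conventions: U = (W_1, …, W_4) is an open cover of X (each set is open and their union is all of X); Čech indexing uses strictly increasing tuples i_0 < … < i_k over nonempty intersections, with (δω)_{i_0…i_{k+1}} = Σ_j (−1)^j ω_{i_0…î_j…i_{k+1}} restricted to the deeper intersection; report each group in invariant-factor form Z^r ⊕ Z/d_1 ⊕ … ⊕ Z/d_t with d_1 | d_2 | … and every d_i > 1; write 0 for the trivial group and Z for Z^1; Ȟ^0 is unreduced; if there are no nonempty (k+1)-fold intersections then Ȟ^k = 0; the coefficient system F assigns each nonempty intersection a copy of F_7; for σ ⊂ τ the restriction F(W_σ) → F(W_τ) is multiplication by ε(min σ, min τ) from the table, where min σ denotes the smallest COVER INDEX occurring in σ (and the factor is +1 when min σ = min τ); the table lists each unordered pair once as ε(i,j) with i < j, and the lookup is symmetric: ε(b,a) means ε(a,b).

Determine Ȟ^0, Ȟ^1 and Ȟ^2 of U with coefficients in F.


Ȟ^0(U;F) ≅ 0, Ȟ^1(U;F) ≅ 0, Ȟ^2(U;F) ≅ 0

nerve of the cover:
  W12={x7,x8} W14={x9} W23={x3} W34={x10}
C dims 4,4; δ0: rk_F7 4
Ȟ^0 = (4 − 4) − 0 = 0, so Ȟ^0 ≅ 0
Ȟ^1 = (4 − 0) − 4 = 0, so Ȟ^1 ≅ 0
Ȟ^2 = (0 − 0) − 0 = 0, so Ȟ^2 ≅ 0


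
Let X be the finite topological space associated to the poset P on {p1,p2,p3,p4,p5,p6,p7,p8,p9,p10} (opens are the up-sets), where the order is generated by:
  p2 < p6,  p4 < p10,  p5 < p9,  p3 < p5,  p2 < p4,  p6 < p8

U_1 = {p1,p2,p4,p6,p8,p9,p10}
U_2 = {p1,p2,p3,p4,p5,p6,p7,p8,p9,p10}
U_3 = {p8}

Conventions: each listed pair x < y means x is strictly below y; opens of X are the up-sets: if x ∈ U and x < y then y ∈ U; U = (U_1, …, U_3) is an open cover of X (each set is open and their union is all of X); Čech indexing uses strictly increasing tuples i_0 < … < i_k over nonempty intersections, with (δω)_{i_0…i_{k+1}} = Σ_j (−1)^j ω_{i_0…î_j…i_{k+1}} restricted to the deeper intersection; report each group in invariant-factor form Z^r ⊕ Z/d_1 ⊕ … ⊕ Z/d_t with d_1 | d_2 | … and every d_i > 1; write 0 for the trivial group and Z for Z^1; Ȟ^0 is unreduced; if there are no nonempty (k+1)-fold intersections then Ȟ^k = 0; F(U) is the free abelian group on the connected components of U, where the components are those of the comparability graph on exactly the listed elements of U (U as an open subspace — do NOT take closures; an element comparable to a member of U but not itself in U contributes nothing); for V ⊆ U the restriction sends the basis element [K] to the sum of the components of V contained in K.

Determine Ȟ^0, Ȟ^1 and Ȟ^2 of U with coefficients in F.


nonempty overlaps:
  U12={p1,p2,p4,p6,p8,p9,p10} U13={p8} U23={p8}
  U123={p8}
components per intersection:
  U1: {p1} {p2,p4,p6,p8,p10} {p9}
  U2: {p1} {p2,p4,p6,p8,p10} {p3,p5,p9} {p7}
  U3: {p8}
  U12: {p1} {p2,p4,p6,p8,p10} {p9}
  U13: {p8}
  U23: {p8}
  U123: {p8}
C dims 8,5,1; δ0: rk 4, SNF 1^4; δ1: rk 1, SNF 1^1
degree 0: 8−4−0 = 4 → Ȟ^0 ≅ Z^4
degree 1: 5−1−4 = 0 → Ȟ^1 ≅ 0
degree 2: 1−0−1 = 0 → Ȟ^2 ≅ 0

Ȟ^0(U;F) ≅ Z^4,  Ȟ^1(U;F) ≅ 0,  Ȟ^2(U;F) ≅ 0


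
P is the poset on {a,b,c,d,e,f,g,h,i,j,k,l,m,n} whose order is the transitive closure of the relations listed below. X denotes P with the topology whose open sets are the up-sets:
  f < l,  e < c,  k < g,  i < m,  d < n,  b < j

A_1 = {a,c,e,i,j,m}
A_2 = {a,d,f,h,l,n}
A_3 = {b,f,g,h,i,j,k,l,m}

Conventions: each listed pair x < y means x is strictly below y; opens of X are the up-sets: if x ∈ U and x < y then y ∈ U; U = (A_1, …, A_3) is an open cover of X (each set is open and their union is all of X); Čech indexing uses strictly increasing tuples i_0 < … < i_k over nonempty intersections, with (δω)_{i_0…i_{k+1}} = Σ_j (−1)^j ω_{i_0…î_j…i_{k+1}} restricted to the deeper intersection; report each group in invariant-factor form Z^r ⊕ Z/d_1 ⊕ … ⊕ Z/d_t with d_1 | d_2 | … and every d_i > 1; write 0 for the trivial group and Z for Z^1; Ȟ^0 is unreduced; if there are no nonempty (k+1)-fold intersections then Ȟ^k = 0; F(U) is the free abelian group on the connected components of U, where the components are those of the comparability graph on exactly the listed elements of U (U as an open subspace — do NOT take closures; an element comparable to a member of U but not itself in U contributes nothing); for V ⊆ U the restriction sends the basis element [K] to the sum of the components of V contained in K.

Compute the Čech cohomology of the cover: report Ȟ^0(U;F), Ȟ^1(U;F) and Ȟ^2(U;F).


Ȟ^0 ≅ Z^8,  Ȟ^1 ≅ 0,  Ȟ^2 ≅ 0

nonempty overlaps:
  A12={a} A13={i,j,m} A23={f,h,l}
components per intersection:
  A1: {a} {c,e} {i,m} {j}
  A2: {a} {d,n} {f,l} {h}
  A3: {b,j} {f,l} {g,k} {h} {i,m}
  A12: {a}
  A13: {i,m} {j}
  A23: {f,l} {h}
C dims 13,5; δ0: rk 5, SNF 1^5
degree 0: 13−5−0 = 8 → Ȟ^0 ≅ Z^8
degree 1: 5−0−5 = 0 → Ȟ^1 ≅ 0
degree 2: 0−0−0 = 0 → Ȟ^2 ≅ 0


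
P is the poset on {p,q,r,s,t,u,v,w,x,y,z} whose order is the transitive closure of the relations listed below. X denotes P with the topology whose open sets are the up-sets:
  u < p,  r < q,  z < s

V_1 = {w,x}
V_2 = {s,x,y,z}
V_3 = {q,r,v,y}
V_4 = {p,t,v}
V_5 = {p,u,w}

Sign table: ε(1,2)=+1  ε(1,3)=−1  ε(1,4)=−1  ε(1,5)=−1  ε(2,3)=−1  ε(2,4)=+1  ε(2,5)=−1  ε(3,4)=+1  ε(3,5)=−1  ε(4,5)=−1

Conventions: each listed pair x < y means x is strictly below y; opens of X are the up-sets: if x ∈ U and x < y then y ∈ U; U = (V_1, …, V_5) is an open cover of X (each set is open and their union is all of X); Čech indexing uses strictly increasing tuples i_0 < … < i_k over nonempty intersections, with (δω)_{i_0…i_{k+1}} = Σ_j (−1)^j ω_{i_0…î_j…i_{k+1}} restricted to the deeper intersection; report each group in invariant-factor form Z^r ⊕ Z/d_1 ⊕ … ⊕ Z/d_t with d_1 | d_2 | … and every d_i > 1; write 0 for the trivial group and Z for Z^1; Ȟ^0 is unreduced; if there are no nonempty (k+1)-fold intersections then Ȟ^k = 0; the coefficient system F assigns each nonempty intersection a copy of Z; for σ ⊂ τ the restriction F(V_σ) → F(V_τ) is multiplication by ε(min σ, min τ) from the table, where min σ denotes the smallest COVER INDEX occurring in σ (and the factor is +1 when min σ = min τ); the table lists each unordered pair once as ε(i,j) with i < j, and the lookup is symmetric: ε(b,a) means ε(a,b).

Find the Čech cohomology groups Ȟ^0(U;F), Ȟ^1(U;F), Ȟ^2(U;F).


nerve simplices:
  V12={x} V15={w} V23={y} V34={v} V45={p}
C dims 5,5; δ0: rk 5, SNF 1^4·2
degree 0: 5−5−0 = 0 → Ȟ^0 ≅ 0
degree 1: 5−0−5 = 0 plus torsion [2] → Ȟ^1 ≅ Z/2
degree 2: 0−0−0 = 0 → Ȟ^2 ≅ 0

Ȟ^0 ≅ 0,  Ȟ^1 ≅ Z/2,  Ȟ^2 ≅ 0


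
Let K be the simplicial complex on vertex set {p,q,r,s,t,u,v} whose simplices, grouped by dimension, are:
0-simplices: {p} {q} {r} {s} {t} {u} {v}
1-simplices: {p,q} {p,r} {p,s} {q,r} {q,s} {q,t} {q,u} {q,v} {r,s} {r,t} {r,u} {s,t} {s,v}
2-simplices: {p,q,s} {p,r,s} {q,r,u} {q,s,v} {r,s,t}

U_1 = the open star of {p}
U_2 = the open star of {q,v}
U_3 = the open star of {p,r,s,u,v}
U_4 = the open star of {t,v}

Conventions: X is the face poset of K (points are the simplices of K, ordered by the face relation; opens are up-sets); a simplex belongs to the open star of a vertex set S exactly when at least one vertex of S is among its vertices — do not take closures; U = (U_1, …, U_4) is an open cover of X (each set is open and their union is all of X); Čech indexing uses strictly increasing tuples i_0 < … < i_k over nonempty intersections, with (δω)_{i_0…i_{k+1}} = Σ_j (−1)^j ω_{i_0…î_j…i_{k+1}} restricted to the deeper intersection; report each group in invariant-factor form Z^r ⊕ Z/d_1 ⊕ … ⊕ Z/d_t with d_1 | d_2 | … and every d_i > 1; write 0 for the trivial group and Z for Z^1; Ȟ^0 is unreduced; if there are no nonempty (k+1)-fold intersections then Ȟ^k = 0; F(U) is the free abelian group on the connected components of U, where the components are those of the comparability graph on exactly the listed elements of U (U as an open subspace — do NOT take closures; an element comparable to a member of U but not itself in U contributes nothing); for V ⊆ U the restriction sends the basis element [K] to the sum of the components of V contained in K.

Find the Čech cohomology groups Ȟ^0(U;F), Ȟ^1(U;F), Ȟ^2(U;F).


Ȟ^0 ≅ Z, Ȟ^1 ≅ Z^2 and Ȟ^2 ≅ 0

cover nerve:
  U1={{p},{p,q},{p,r},{p,s},{p,q,s},{p,r,s}} U2={{q},{v},{p,q},{q,r},{q,s},{q,t},{q,u},{q,v},{s,v},{p,q,s},{q,r,u},{q,s,v}} U3={{p},{r},{s},{u},{v},{p,q},{p,r},{p,s},{q,r},{q,s},{q,u},{q,v},{r,s},{r,t},{r,u},{s,t},{s,v},{p,q,s},{p,r,s},{q,r,u},{q,s,v},{r,s,t}} U4={{t},{v},{q,t},{q,v},{r,t},{s,t},{s,v},{q,s,v},{r,s,t}}
  U12={{p,q},{p,q,s}} U13={{p},{p,q},{p,r},{p,s},{p,q,s},{p,r,s}} U23={{v},{p,q},{q,r},{q,s},{q,u},{q,v},{s,v},{p,q,s},{q,r,u},{q,s,v}} U24={{v},{q,t},{q,v},{s,v},{q,s,v}} U34={{v},{q,v},{r,t},{s,t},{s,v},{q,s,v},{r,s,t}}
  U123={{p,q},{p,q,s}} U234={{v},{q,v},{s,v},{q,s,v}}
components per intersection:
  U1: {{p},{p,q},{p,r},{p,s},{p,q,s},{p,r,s}}
  U2: {{q},{v},{p,q},{q,r},{q,s},{q,t},{q,u},{q,v},{s,v},{p,q,s},{q,r,u},{q,s,v}}
  U3: {{p},{r},{s},{u},{v},{p,q},{p,r},{p,s},{q,r},{q,s},{q,u},{q,v},{r,s},{r,t},{r,u},{s,t},{s,v},{p,q,s},{p,r,s},{q,r,u},{q,s,v},{r,s,t}}
  U4: {{t},{q,t},{r,t},{s,t},{r,s,t}} {{v},{q,v},{s,v},{q,s,v}}
  U12: {{p,q},{p,q,s}}
  U13: {{p},{p,q},{p,r},{p,s},{p,q,s},{p,r,s}}
  U23: {{v},{p,q},{q,s},{q,v},{s,v},{p,q,s},{q,s,v}} {{q,r},{q,u},{q,r,u}}
  U24: {{v},{q,v},{s,v},{q,s,v}} {{q,t}}
  U34: {{v},{q,v},{s,v},{q,s,v}} {{r,t},{s,t},{r,s,t}}
  U123: {{p,q},{p,q,s}}
  U234: {{v},{q,v},{s,v},{q,s,v}}
C dims 5,8,2; δ0: rk 4, SNF 1^4; δ1: rk 2, SNF 1^2
Ȟ^0: (5−4)−0=1 ⇒ Z
Ȟ^1: (8−2)−4=2 ⇒ Z^2
Ȟ^2: (2−0)−2=0 ⇒ 0


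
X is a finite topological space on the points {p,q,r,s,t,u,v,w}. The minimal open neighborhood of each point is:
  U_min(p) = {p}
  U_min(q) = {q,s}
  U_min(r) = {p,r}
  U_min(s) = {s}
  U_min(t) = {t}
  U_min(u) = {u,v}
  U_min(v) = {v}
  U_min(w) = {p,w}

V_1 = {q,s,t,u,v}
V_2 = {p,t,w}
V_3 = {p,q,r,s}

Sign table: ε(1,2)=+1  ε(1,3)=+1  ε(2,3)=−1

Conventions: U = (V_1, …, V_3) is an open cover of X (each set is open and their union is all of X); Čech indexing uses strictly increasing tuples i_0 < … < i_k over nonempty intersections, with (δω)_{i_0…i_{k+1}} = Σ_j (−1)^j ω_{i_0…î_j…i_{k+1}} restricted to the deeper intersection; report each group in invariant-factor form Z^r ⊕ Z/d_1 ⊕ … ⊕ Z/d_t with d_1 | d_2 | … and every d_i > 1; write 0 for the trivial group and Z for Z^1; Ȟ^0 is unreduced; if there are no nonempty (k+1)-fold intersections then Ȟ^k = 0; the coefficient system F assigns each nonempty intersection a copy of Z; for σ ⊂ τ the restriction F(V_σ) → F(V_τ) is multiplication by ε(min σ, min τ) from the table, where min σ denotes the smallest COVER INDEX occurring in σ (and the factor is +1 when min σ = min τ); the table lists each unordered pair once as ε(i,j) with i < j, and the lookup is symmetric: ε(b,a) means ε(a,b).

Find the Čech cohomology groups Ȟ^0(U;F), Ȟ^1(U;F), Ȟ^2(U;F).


Ȟ^0(U;F) ≅ 0,  Ȟ^1(U;F) ≅ Z/2,  Ȟ^2(U;F) ≅ 0

nonempty intersections:
  V12={t} V13={q,s} V23={p}
C dims 3,3; δ0: rk 3, SNF 1^2·2
Ȟ^0: (3−3)−0=0 ⇒ 0
Ȟ^1: (3−0)−3=0 plus torsion [2] ⇒ Z/2
Ȟ^2: (0−0)−0=0 ⇒ 0


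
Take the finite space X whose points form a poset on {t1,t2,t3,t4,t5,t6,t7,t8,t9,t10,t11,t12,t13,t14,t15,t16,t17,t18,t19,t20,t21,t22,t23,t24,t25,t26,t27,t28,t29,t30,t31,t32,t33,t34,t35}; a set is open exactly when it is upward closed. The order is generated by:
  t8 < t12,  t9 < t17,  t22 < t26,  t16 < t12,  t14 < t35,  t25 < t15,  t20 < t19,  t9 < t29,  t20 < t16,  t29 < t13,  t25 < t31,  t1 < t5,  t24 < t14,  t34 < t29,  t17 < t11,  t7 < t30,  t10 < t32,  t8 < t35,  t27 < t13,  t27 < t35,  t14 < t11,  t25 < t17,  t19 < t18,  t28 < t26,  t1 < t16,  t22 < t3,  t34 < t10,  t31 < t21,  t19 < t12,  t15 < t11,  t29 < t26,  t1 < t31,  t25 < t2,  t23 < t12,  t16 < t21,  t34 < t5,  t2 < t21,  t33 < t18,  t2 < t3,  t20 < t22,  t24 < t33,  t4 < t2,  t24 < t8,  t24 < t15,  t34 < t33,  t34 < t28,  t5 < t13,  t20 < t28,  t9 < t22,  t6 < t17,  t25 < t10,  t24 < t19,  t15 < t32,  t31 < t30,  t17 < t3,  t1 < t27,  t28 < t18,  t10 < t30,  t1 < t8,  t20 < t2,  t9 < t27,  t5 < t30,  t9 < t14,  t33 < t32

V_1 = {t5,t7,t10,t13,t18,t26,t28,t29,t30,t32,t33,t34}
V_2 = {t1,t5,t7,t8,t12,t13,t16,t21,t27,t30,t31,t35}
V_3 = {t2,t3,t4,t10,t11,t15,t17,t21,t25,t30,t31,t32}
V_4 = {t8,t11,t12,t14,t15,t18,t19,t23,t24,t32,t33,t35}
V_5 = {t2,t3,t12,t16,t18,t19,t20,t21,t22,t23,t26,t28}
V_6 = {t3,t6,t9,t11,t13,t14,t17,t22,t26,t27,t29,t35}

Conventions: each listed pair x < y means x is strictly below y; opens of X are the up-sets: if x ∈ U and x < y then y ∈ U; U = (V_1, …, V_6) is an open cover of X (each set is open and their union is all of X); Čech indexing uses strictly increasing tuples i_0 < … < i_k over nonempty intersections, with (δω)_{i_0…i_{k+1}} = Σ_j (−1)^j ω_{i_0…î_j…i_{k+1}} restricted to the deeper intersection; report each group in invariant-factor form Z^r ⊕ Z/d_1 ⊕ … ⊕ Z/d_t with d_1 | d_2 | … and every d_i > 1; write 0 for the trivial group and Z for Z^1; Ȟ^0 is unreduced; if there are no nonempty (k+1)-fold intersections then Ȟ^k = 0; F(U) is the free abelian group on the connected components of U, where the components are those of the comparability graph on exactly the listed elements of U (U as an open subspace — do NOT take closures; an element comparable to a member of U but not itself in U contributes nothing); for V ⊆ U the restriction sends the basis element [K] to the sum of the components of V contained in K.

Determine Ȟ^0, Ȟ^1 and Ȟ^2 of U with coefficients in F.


Ȟ^0 = Z,  Ȟ^1 = 0,  Ȟ^2 = Z/2

nonempty overlaps:
  V12={t5,t7,t13,t30} V13={t10,t30,t32} V14={t18,t32,t33} V15={t18,t26,t28} V16={t13,t26,t29} V23={t21,t30,t31} V24={t8,t12,t35} V25={t12,t16,t21} V26={t13,t27,t35} V34={t11,t15,t32} V35={t2,t3,t21} V36={t3,t11,t17} V45={t12,t18,t19,t23} V46={t11,t14,t35} V56={t3,t22,t26}
  V123={t30} V126={t13} V134={t32} V145={t18} V156={t26} V235={t21} V245={t12} V246={t35} V346={t11} V356={t3}
components per intersection:
  V1: {t5,t7,t10,t13,t18,t26,t28,t29,t30,t32,t33,t34}
  V2: {t1,t5,t7,t8,t12,t13,t16,t21,t27,t30,t31,t35}
  V3: {t2,t3,t4,t10,t11,t15,t17,t21,t25,t30,t31,t32}
  V4: {t8,t11,t12,t14,t15,t18,t19,t23,t24,t32,t33,t35}
  V5: {t2,t3,t12,t16,t18,t19,t20,t21,t22,t23,t26,t28}
  V6: {t3,t6,t9,t11,t13,t14,t17,t22,t26,t27,t29,t35}
  V12: {t5,t7,t13,t30}
  V13: {t10,t30,t32}
  V14: {t18,t32,t33}
  V15: {t18,t26,t28}
  V16: {t13,t26,t29}
  V23: {t21,t30,t31}
  V24: {t8,t12,t35}
  V25: {t12,t16,t21}
  V26: {t13,t27,t35}
  V34: {t11,t15,t32}
  V35: {t2,t3,t21}
  V36: {t3,t11,t17}
  V45: {t12,t18,t19,t23}
  V46: {t11,t14,t35}
  V56: {t3,t22,t26}
  V123: {t30}
  V126: {t13}
  V134: {t32}
  V145: {t18}
  V156: {t26}
  V235: {t21}
  V245: {t12}
  V246: {t35}
  V346: {t11}
  V356: {t3}
C dims 6,15,10; δ0: rk 5, SNF 1^5; δ1: rk 10, SNF 1^9·2
degree 0: 6−5−0 = 1 → Ȟ^0 ≅ Z
degree 1: 15−10−5 = 0 → Ȟ^1 ≅ 0
degree 2: 10−0−10 = 0 plus torsion [2] → Ȟ^2 ≅ Z/2


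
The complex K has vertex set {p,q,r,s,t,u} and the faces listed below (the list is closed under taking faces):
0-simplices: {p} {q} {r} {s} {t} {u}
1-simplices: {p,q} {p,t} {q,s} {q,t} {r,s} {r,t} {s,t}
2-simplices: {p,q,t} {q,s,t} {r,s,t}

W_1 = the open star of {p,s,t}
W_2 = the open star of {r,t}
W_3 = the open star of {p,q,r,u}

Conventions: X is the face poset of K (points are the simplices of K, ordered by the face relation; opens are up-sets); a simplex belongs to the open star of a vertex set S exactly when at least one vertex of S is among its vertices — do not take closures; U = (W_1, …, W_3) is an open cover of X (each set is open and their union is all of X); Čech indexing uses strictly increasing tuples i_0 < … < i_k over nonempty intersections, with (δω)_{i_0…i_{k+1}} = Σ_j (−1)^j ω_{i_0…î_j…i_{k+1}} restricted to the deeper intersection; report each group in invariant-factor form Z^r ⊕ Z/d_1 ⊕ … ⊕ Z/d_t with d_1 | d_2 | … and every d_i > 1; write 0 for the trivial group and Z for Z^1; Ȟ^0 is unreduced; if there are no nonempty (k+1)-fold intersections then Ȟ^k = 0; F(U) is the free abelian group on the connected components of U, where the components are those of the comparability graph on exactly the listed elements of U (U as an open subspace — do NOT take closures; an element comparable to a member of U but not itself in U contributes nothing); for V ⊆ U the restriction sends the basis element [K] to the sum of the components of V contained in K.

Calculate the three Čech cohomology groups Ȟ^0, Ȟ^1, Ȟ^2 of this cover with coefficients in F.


nerve simplices:
  W1={{p},{s},{t},{p,q},{p,t},{q,s},{q,t},{r,s},{r,t},{s,t},{p,q,t},{q,s,t},{r,s,t}} W2={{r},{t},{p,t},{q,t},{r,s},{r,t},{s,t},{p,q,t},{q,s,t},{r,s,t}} W3={{p},{q},{r},{u},{p,q},{p,t},{q,s},{q,t},{r,s},{r,t},{p,q,t},{q,s,t},{r,s,t}}
  W12={{t},{p,t},{q,t},{r,s},{r,t},{s,t},{p,q,t},{q,s,t},{r,s,t}} W13={{p},{p,q},{p,t},{q,s},{q,t},{r,s},{r,t},{p,q,t},{q,s,t},{r,s,t}} W23={{r},{p,t},{q,t},{r,s},{r,t},{p,q,t},{q,s,t},{r,s,t}}
  W123={{p,t},{q,t},{r,s},{r,t},{p,q,t},{q,s,t},{r,s,t}}
components per intersection:
  W1: {{p},{s},{t},{p,q},{p,t},{q,s},{q,t},{r,s},{r,t},{s,t},{p,q,t},{q,s,t},{r,s,t}}
  W2: {{r},{t},{p,t},{q,t},{r,s},{r,t},{s,t},{p,q,t},{q,s,t},{r,s,t}}
  W3: {{p},{q},{p,q},{p,t},{q,s},{q,t},{p,q,t},{q,s,t}} {{r},{r,s},{r,t},{r,s,t}} {{u}}
  W12: {{t},{p,t},{q,t},{r,s},{r,t},{s,t},{p,q,t},{q,s,t},{r,s,t}}
  W13: {{p},{p,q},{p,t},{q,s},{q,t},{p,q,t},{q,s,t}} {{r,s},{r,t},{r,s,t}}
  W23: {{r},{r,s},{r,t},{r,s,t}} {{p,t},{q,t},{p,q,t},{q,s,t}}
  W123: {{p,t},{q,t},{p,q,t},{q,s,t}} {{r,s},{r,t},{r,s,t}}
C dims 5,5,2; δ0: rk 3, SNF 1^3; δ1: rk 2, SNF 1^2
degree 0: 5−3−0 = 2 → Ȟ^0 ≅ Z^2
degree 1: 5−2−3 = 0 → Ȟ^1 ≅ 0
degree 2: 2−0−2 = 0 → Ȟ^2 ≅ 0

Ȟ^0(U;F) ≅ Z^2,  Ȟ^1(U;F) ≅ 0,  Ȟ^2(U;F) ≅ 0


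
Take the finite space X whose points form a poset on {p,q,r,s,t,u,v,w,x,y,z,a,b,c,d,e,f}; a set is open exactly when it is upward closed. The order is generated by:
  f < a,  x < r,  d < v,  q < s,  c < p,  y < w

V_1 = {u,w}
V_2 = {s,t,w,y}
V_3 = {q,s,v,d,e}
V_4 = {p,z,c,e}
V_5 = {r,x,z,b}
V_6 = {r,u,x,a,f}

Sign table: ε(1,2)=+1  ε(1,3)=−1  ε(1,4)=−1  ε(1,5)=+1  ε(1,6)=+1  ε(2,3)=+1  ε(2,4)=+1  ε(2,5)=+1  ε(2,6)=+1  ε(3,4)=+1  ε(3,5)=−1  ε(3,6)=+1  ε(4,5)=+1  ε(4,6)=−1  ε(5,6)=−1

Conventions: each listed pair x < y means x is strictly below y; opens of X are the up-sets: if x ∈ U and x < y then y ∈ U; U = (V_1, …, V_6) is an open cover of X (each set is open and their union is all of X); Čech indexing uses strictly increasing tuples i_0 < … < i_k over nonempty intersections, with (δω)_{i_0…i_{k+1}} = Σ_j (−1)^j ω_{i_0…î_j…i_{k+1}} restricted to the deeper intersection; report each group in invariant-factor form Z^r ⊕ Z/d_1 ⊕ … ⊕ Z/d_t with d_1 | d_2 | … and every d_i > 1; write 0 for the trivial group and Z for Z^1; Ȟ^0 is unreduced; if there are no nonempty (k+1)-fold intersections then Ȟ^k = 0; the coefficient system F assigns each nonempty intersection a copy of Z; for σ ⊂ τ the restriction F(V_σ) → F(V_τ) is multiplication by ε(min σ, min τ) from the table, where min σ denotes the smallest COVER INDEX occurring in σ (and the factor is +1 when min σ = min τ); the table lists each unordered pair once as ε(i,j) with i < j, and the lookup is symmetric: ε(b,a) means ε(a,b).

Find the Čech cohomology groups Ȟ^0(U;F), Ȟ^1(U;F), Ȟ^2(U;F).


Ȟ^0(U;F) ≅ 0,  Ȟ^1(U;F) ≅ Z/2,  Ȟ^2(U;F) ≅ 0

nerve of the cover:
  V12={w} V16={u} V23={s} V34={e} V45={z} V56={r,x}
C dims 6,6; δ0: rk 6, SNF 1^5·2
Ȟ^0 = (6 − 6) − 0 = 0, so Ȟ^0 ≅ 0
Ȟ^1 = (6 − 0) − 6 = 0 plus torsion [2], so Ȟ^1 ≅ Z/2
Ȟ^2 = (0 − 0) − 0 = 0, so Ȟ^2 ≅ 0


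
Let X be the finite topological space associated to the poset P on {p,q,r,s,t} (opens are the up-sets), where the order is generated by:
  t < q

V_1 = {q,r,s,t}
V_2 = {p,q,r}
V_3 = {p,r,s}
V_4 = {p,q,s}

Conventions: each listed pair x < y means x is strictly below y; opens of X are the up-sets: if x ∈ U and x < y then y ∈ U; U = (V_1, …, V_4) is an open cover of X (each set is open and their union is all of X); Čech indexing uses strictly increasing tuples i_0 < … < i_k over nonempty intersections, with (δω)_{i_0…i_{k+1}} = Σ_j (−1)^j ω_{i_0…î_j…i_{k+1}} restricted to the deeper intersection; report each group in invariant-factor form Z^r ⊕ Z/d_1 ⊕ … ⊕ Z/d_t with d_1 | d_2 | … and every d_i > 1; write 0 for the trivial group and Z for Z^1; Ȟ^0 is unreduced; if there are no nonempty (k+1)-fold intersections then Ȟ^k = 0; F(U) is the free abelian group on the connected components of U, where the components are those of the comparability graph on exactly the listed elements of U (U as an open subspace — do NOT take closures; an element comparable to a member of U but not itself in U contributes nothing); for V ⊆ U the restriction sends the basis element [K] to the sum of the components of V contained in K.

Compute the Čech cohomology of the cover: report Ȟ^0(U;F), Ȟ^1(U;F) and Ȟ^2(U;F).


cover nerve:
  V12={q,r} V13={r,s} V14={q,s} V23={p,r} V24={p,q} V34={p,s}
  V123={r} V124={q} V134={s} V234={p}
components per intersection:
  V1: {q,t} {r} {s}
  V2: {p} {q} {r}
  V3: {p} {r} {s}
  V4: {p} {q} {s}
  V12: {q} {r}
  V13: {r} {s}
  V14: {q} {s}
  V23: {p} {r}
  V24: {p} {q}
  V34: {p} {s}
  V123: {r}
  V124: {q}
  V134: {s}
  V234: {p}
C dims 12,12,4; δ0: rk 8, SNF 1^8; δ1: rk 4, SNF 1^4
Ȟ^0: (12−8)−0=4 ⇒ Z^4
Ȟ^1: (12−4)−8=0 ⇒ 0
Ȟ^2: (4−0)−4=0 ⇒ 0

Ȟ^0 ≅ Z^4, Ȟ^1 ≅ 0, Ȟ^2 ≅ 0


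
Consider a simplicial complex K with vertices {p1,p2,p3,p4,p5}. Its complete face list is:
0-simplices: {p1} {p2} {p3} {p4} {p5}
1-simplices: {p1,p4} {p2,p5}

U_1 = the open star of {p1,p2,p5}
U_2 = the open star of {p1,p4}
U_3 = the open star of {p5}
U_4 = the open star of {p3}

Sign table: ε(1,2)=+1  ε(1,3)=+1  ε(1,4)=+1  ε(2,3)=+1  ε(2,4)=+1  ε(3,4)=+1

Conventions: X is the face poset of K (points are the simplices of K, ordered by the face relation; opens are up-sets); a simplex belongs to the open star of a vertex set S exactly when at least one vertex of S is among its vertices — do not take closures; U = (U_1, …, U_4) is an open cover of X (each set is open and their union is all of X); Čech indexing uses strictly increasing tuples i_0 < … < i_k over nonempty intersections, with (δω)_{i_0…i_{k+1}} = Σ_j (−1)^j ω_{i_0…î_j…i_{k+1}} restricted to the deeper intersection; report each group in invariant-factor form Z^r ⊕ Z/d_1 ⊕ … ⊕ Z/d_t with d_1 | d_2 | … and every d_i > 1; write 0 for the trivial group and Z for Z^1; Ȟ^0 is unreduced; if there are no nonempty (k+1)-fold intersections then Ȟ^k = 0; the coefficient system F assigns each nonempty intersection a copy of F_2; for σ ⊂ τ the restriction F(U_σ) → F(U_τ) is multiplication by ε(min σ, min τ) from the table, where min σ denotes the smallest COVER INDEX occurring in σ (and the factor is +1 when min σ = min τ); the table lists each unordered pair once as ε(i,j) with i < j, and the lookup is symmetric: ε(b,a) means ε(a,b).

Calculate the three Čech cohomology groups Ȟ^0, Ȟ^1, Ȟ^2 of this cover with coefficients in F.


nerve of the cover:
  U1={{p1},{p2},{p5},{p1,p4},{p2,p5}} U2={{p1},{p4},{p1,p4}} U3={{p5},{p2,p5}} U4={{p3}}
  U12={{p1},{p1,p4}} U13={{p5},{p2,p5}}
C dims 4,2; δ0: rk_F2 2
Ȟ^0 = (4 − 2) − 0 = 2, so Ȟ^0 ≅ Z/2 ⊕ Z/2
Ȟ^1 = (2 − 0) − 2 = 0, so Ȟ^1 ≅ 0
Ȟ^2 = (0 − 0) − 0 = 0, so Ȟ^2 ≅ 0

Ȟ^0(U;F) ≅ Z/2 ⊕ Z/2, Ȟ^1(U;F) ≅ 0 and Ȟ^2(U;F) ≅ 0


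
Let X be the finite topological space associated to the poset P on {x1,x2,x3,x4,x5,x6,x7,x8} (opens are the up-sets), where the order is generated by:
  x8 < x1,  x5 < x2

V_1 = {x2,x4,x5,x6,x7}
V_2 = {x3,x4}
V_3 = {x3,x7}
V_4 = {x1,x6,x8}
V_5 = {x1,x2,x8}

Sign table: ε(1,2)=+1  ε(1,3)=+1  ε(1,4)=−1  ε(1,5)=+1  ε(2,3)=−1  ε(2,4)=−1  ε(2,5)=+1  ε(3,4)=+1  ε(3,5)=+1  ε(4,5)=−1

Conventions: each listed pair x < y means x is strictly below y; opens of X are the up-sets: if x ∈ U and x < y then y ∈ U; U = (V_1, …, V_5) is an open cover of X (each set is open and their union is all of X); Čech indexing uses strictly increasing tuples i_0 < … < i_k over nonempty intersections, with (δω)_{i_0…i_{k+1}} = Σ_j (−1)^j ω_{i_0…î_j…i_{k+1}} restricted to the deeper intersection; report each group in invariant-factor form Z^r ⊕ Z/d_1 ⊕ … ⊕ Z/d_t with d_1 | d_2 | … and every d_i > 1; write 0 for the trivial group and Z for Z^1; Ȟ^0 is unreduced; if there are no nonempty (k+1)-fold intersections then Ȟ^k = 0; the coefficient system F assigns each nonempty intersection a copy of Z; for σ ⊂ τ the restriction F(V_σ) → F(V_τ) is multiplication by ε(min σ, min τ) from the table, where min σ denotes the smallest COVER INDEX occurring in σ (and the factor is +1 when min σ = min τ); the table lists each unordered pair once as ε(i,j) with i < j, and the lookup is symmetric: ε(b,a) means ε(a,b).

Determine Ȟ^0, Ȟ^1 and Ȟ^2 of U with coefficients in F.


Ȟ^0 ≅ 0, Ȟ^1 ≅ Z ⊕ Z/2 and Ȟ^2 ≅ 0

cover nerve:
  V12={x4} V13={x7} V14={x6} V15={x2} V23={x3} V45={x1,x8}
C dims 5,6; δ0: rk 5, SNF 1^4·2
Ȟ^0: (5−5)−0=0 ⇒ 0
Ȟ^1: (6−0)−5=1 plus torsion [2] ⇒ Z ⊕ Z/2
Ȟ^2: (0−0)−0=0 ⇒ 0


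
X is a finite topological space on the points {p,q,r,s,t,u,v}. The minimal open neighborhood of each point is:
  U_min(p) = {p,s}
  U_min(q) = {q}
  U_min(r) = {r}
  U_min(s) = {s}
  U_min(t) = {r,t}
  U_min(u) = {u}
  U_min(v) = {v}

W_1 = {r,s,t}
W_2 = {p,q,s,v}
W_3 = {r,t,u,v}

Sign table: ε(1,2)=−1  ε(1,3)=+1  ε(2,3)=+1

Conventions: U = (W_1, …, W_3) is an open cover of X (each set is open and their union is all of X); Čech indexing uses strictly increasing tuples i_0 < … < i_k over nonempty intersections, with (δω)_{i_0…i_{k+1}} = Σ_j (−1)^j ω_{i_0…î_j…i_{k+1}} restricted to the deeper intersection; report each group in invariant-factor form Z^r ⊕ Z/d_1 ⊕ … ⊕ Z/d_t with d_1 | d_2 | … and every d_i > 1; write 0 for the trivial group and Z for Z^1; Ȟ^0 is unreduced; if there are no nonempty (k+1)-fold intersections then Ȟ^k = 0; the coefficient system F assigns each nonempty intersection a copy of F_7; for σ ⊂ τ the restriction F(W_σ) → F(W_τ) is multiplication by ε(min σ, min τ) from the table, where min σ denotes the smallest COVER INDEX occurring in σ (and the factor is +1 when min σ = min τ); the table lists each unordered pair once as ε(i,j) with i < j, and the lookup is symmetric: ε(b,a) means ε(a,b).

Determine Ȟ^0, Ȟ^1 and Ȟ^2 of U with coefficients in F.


Ȟ^0(U;F) ≅ 0,  Ȟ^1(U;F) ≅ 0,  Ȟ^2(U;F) ≅ 0

nerve simplices:
  W12={s} W13={r,t} W23={v}
C dims 3,3; δ0: rk_F7 3
degree 0: 3−3−0 = 0 → Ȟ^0 ≅ 0
degree 1: 3−0−3 = 0 → Ȟ^1 ≅ 0
degree 2: 0−0−0 = 0 → Ȟ^2 ≅ 0


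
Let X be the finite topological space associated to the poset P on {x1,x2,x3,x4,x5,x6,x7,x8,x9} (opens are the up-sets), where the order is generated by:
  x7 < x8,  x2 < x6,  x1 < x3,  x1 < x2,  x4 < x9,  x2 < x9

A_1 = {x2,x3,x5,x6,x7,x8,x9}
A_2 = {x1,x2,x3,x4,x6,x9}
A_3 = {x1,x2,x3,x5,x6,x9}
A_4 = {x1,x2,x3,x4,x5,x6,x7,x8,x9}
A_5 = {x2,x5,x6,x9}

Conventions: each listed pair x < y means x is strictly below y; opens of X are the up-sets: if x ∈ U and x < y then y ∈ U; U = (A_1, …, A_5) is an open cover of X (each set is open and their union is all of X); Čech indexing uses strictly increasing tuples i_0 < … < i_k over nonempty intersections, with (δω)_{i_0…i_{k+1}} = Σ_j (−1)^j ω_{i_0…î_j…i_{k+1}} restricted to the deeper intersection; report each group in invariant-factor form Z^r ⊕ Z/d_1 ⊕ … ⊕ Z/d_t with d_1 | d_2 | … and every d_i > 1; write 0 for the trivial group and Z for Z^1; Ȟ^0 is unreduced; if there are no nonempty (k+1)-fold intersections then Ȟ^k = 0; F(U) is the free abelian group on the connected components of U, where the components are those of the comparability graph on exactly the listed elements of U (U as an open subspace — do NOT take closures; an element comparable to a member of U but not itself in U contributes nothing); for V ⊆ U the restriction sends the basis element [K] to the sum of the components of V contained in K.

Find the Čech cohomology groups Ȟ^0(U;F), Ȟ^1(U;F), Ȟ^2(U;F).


intersection data:
  A12={x2,x3,x6,x9} A13={x2,x3,x5,x6,x9} A14={x2,x3,x5,x6,x7,x8,x9} A15={x2,x5,x6,x9} A23={x1,x2,x3,x6,x9} A24={x1,x2,x3,x4,x6,x9} A25={x2,x6,x9} A34={x1,x2,x3,x5,x6,x9} A35={x2,x5,x6,x9} A45={x2,x5,x6,x9}
  A123={x2,x3,x6,x9} A124={x2,x3,x6,x9} A125={x2,x6,x9} A134={x2,x3,x5,x6,x9} A135={x2,x5,x6,x9} A145={x2,x5,x6,x9} A234={x1,x2,x3,x6,x9} A235={x2,x6,x9} A245={x2,x6,x9} A345={x2,x5,x6,x9}
  A1234={x2,x3,x6,x9} A1235={x2,x6,x9} A1245={x2,x6,x9} A1345={x2,x5,x6,x9} A2345={x2,x6,x9}
  A12345={x2,x6,x9}
components per intersection:
  A1: {x2,x6,x9} {x3} {x5} {x7,x8}
  A2: {x1,x2,x3,x4,x6,x9}
  A3: {x1,x2,x3,x6,x9} {x5}
  A4: {x1,x2,x3,x4,x6,x9} {x5} {x7,x8}
  A5: {x2,x6,x9} {x5}
  A12: {x2,x6,x9} {x3}
  A13: {x2,x6,x9} {x3} {x5}
  A14: {x2,x6,x9} {x3} {x5} {x7,x8}
  A15: {x2,x6,x9} {x5}
  A23: {x1,x2,x3,x6,x9}
  A24: {x1,x2,x3,x4,x6,x9}
  A25: {x2,x6,x9}
  A34: {x1,x2,x3,x6,x9} {x5}
  A35: {x2,x6,x9} {x5}
  A45: {x2,x6,x9} {x5}
  A123: {x2,x6,x9} {x3}
  A124: {x2,x6,x9} {x3}
  A125: {x2,x6,x9}
  A134: {x2,x6,x9} {x3} {x5}
  A135: {x2,x6,x9} {x5}
  A145: {x2,x6,x9} {x5}
  A234: {x1,x2,x3,x6,x9}
  A235: {x2,x6,x9}
  A245: {x2,x6,x9}
  A345: {x2,x6,x9} {x5}
  A1234: {x2,x6,x9} {x3}
  A1235: {x2,x6,x9}
  A1245: {x2,x6,x9}
  A1345: {x2,x6,x9} {x5}
  A2345: {x2,x6,x9}
  A12345: {x2,x6,x9}
C dims 12,20,17,7; δ0: rk 9, SNF 1^9; δ1: rk 11, SNF 1^11; δ2: rk 6, SNF 1^6
Ȟ^0 = (12 − 9) − 0 = 3, so Ȟ^0 ≅ Z^3
Ȟ^1 = (20 − 11) − 9 = 0, so Ȟ^1 ≅ 0
Ȟ^2 = (17 − 6) − 11 = 0, so Ȟ^2 ≅ 0

Ȟ^0 = Z^3,  Ȟ^1 = 0,  Ȟ^2 = 0
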